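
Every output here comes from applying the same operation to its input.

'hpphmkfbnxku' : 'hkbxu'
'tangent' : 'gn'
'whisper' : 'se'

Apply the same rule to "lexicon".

io

In each case the input is transformed by: delete the first 2 characters, then keep every other character starting from the second (positions 2nd, 4th, 6th, ...).
On "lexicon" that produces "io".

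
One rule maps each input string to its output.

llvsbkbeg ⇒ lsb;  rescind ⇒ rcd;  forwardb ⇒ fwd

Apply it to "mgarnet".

mrt

What's happening: keep one character in every 3, starting at position 1 (positions 1st, 4th, 7th, ...).
Doing the same to "mgarnet": "mrt".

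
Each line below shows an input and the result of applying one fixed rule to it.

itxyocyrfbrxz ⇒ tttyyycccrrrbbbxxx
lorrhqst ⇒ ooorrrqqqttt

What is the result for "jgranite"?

gggaaaiiieee

Rule — keep every other character starting from the second (positions 2nd, 4th, 6th, ...), then repeat every character 3 times.
Starting from "jgranite": after the first operation, "gaie"; after the second, "gggaaaiiieee".
(Check on "itxyocyrfbrxz": → "tycrbx" → "tttyyycccrrrbbbxxx" ✓)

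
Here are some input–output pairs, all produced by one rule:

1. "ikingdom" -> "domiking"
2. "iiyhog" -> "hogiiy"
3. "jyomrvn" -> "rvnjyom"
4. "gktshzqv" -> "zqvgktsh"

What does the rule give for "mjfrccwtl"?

wtlmjfrcc

Rule — move the last 3 characters to the front (rotate right by 3).
Applying that to "mjfrccwtl" gives "wtlmjfrcc".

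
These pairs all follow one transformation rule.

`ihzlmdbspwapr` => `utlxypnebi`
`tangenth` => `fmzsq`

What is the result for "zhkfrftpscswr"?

ltwrdrfbeo

The pattern: shift every letter 12 places forward in the alphabet (wrapping around), then delete the last 3 characters.
For "zhkfrftpscswr" the result is "ltwrdrfbeo".
(Check on "ihzlmdbspwapr": → "utlxypnebimbd" → "utlxypnebi" ✓)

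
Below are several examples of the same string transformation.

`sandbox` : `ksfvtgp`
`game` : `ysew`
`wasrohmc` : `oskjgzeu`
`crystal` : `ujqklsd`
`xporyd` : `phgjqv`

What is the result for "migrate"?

eayjslw

Looking at the pairs, the operation is to shift every letter 8 places backward in the alphabet (wrapping around).
Doing the same to "migrate": "eayjslw".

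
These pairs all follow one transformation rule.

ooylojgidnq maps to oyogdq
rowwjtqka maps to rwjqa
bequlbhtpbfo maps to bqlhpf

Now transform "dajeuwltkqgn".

djulkg

The pattern: keep every other character starting from the first (positions 1st, 3rd, 5th, ...).
Applying that to "dajeuwltkqgn" gives "djulkg".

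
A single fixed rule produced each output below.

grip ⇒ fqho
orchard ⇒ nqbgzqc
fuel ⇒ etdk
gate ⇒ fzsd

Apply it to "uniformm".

In each case the input is transformed by: shift every letter 1 place backward in the alphabet (wrapping around).
"uniformm" → "tmhenqll".

tmhenqll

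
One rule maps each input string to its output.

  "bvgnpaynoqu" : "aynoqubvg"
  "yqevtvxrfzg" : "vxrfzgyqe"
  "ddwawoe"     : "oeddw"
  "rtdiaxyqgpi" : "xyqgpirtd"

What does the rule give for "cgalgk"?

kcga

Each output is the input with this applied: move the first 3 characters to the end (rotate left by 3), then delete the first 2 characters.
Applying both steps to "cgalgk": "lgkcga", then "kcga".
(Check on "bvgnpaynoqu": → "npaynoqubvg" → "aynoqubvg" ✓)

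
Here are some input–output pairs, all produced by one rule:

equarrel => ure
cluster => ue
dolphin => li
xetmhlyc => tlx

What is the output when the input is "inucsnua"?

The transformation: move the first character to the end, then keep one character in every 3, starting at position 2 (positions 2nd, 5th, 8th, ...).
Working it through for "inucsnua": intermediate "nucsnuai", final "uni".

uni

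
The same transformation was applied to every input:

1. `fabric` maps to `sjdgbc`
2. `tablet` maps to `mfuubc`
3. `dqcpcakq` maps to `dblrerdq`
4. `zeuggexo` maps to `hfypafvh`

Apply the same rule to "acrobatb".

cbucbdsp

Looking at the pairs, the operation is to shift every letter 1 place forward in the alphabet (wrapping around), then swap the front and back halves of the string.
Starting from "acrobatb": after the first operation, "bdspcbuc"; after the second, "cbucbdsp".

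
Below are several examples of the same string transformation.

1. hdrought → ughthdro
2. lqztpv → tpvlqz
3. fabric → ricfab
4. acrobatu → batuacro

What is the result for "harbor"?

borhar

The transformation: swap the front and back halves of the string.
So "harbor" becomes "borhar".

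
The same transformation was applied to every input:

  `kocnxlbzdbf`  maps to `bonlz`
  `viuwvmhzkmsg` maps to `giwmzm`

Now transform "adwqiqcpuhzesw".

wdqqphe

The transformation: keep every other character starting from the second (positions 2nd, 4th, 6th, ...), then move the last character to the front.
Working it through for "adwqiqcpuhzesw": intermediate "dqqphew", final "wdqqphe".
(Check on "viuwvmhzkmsg": → "iwmzmg" → "giwmzm" ✓)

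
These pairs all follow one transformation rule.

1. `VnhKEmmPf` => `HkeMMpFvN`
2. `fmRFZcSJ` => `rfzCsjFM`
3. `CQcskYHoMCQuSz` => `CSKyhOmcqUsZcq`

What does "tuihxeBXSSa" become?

What's happening: move the first 2 characters to the end (rotate left by 2), then flip the case of every letter.
For "tuihxeBXSSa", step one produces "ihxeBXSSatu"; step two turns that into "IHXEbxssATU".

IHXEbxssATU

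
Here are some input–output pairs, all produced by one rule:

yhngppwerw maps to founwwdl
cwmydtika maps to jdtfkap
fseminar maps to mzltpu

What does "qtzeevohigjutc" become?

What's happening: delete the last 2 characters, then shift every letter 7 places forward in the alphabet (wrapping around).
Applying both steps to "qtzeevohigjutc": "qtzeevohigju", then "xagllcvopnqb".

xagllcvopnqb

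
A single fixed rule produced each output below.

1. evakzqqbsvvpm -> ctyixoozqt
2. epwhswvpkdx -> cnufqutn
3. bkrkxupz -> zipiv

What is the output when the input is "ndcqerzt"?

lbaoc

What's happening: shift every letter 2 places backward in the alphabet (wrapping around), then delete the last 3 characters.
Doing the same to "ndcqerzt": "lbaoc".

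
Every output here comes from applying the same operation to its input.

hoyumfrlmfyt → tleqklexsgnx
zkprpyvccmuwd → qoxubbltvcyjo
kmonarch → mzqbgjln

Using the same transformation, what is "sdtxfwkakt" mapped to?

What's happening: shift every letter 1 place backward in the alphabet (wrapping around), then move the first 3 characters to the end (rotate left by 3).
Applying both steps to "sdtxfwkakt": "rcswevjzjs", then "wevjzjsrcs".

wevjzjsrcs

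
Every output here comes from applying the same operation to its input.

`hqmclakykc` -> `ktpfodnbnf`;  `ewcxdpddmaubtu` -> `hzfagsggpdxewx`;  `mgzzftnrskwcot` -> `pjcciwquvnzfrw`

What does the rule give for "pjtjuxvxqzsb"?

The pattern: shift every letter 3 places forward in the alphabet (wrapping around).
"pjtjuxvxqzsb" → "smwmxayatcve".

smwmxayatcve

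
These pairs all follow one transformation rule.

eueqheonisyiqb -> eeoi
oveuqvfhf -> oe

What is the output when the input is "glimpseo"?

What's happening: keep every other character starting from the first (positions 1st, 3rd, 5th, ...), then keep only the vowels.
For "glimpseo", step one produces "gipe"; step two turns that into "ie".
(Check on "oveuqvfhf": → "oeqff" → "oe" ✓)

ie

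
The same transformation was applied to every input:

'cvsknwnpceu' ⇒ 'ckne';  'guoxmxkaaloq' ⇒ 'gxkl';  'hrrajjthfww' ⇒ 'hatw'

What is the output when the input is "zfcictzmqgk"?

zizg

In each case the input is transformed by: keep one character in every 3, starting at position 1 (positions 1st, 4th, 7th, ...).
Doing the same to "zfcictzmqgk": "zizg".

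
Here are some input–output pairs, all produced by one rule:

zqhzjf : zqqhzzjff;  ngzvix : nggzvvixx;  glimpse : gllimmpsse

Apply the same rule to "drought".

drrouughht

What's happening: repeat every character 3 times, then keep every other character starting from the second (positions 2nd, 4th, 6th, ...).
Doing the same to "drought": "drrouughht".
(Check on "zqhzjf": → "zzzqqqhhhzzzjjjfff" → "zqqhzzjff" ✓)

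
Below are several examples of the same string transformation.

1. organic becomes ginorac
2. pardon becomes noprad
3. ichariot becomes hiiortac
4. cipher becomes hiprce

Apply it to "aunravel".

In each case the input is transformed by: sort the characters into alphabetical order, then move the first 2 characters to the end (rotate left by 2).
Working it through for "aunravel": intermediate "aaelnruv", final "elnruvaa".

elnruvaa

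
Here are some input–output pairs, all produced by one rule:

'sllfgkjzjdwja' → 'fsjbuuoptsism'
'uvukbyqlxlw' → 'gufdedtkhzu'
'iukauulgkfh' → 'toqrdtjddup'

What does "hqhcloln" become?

xuwqzqlu

The rule is to move the last 3 characters to the front (rotate right by 3), then shift every letter 9 places forward in the alphabet (wrapping around).
For "hqhcloln", step one produces "olnhqhcl"; step two turns that into "xuwqzqlu".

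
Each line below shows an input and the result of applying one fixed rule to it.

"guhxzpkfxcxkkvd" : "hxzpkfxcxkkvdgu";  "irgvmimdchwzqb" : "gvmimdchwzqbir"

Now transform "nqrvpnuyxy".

rvpnuyxynq

Looking at the pairs, the operation is to move the first 2 characters to the end (rotate left by 2).
"nqrvpnuyxy" → "rvpnuyxynq".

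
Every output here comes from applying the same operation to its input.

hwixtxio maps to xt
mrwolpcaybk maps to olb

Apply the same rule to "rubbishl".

In each case the input is transformed by: swap each adjacent pair of characters (1↔2, 3↔4, ...), then keep one character in every 3, starting at position 3 (positions 3rd, 6th, 9th, ...).
Starting from "rubbishl": after the first operation, "urbbsilh"; after the second, "bi".

bi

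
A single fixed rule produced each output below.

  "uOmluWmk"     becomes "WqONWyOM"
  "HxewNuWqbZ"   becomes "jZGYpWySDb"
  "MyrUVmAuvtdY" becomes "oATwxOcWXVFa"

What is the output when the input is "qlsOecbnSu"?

Rule — shift every letter 2 places forward in the alphabet (wrapping around), then flip the case of every letter.
Starting from "qlsOecbnSu": after the first operation, "snuQgedpUw"; after the second, "SNUqGEDPuW".
(Check on "uOmluWmk": → "wQonwYom" → "WqONWyOM" ✓)

SNUqGEDPuW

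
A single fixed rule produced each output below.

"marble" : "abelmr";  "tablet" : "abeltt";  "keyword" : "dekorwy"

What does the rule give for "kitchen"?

cehiknt

Looking at the pairs, the operation is to sort the characters into alphabetical order.
Applying that to "kitchen" gives "cehiknt".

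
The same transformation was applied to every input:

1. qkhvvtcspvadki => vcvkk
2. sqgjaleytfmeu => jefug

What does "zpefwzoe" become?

fop

Each output is the input with this applied: move the first 3 characters to the end (rotate left by 3), then keep one character in every 3, starting at position 1 (positions 1st, 4th, 7th, ...).
Working it through for "zpefwzoe": intermediate "fwzoezpe", final "fop".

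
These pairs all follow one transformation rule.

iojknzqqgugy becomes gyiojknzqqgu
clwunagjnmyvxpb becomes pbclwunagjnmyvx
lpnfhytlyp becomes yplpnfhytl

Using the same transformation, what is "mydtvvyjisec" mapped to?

ecmydtvvyjis

Looking at the pairs, the operation is to move the last 2 characters to the front (rotate right by 2).
"mydtvvyjisec" → "ecmydtvvyjis".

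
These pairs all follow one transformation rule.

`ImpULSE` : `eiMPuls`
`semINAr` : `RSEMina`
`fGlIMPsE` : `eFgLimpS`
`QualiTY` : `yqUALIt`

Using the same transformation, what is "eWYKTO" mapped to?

The pattern: move the last character to the front, then flip the case of every letter.
"eWYKTO" → "oEwykt".

oEwykt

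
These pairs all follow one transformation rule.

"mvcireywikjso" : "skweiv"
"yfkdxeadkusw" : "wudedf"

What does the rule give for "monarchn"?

What's happening: keep every other character starting from the second (positions 2nd, 4th, 6th, ...), then reverse the string.
So "monarchn" becomes "ncao".

ncao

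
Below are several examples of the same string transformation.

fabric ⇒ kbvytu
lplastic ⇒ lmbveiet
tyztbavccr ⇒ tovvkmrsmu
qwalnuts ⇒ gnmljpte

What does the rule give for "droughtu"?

The transformation: swap the front and back halves of the string, then shift every letter 7 places backward in the alphabet (wrapping around).
For "droughtu", step one produces "ghtudrou"; step two turns that into "zamnwkhn".

zamnwkhn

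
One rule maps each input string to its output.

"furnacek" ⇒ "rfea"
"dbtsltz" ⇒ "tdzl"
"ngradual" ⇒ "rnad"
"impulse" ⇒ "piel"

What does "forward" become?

rfda

The transformation: keep every other character starting from the first (positions 1st, 3rd, 5th, ...), then swap each adjacent pair of characters (1↔2, 3↔4, ...).
Working it through for "forward": intermediate "frad", final "rfda".
(Check on "ngradual": → "nrda" → "rnad" ✓)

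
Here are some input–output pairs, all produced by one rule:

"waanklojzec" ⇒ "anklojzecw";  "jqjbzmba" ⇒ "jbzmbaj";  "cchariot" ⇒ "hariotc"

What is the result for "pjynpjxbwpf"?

In each case the input is transformed by: move the first 2 characters to the end (rotate left by 2), then delete the last character.
Applying both steps to "pjynpjxbwpf": "ynpjxbwpfpj", then "ynpjxbwpfp".
(Check on "waanklojzec": → "anklojzecwa" → "anklojzecw" ✓)

ynpjxbwpfp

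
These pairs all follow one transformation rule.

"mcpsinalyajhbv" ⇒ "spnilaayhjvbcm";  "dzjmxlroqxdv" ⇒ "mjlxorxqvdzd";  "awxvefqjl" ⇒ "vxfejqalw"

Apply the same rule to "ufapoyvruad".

payorvauudf

What's happening: move the first 2 characters to the end (rotate left by 2), then swap each adjacent pair of characters (1↔2, 3↔4, ...).
"ufapoyvruad" → "payorvauudf".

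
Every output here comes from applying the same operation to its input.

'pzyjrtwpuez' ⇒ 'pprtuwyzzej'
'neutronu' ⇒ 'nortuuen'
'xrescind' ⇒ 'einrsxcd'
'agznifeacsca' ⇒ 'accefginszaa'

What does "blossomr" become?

moorssbl

Looking at the pairs, the operation is to sort the characters into alphabetical order, then move the first 2 characters to the end (rotate left by 2).
Starting from "blossomr": after the first operation, "blmoorss"; after the second, "moorssbl".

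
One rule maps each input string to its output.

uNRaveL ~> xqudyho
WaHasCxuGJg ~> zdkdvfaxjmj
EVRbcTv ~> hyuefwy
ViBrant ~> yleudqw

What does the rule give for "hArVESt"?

kduyhvw

In each case the input is transformed by: shift every letter 3 places forward in the alphabet (wrapping around), then convert every letter to lowercase.
On "hArVESt": the first step gives "kDuYHVw", and the second then gives "kduyhvw".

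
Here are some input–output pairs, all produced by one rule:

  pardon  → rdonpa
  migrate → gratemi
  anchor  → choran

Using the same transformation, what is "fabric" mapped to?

bricfa

The rule is to move the first 2 characters to the end (rotate left by 2).
So "fabric" becomes "bricfa".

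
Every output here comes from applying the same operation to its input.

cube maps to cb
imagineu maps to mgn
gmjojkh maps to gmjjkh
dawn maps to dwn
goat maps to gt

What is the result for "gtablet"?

The transformation: remove every vowel.
On "gtablet" that produces "gtblt".

gtblt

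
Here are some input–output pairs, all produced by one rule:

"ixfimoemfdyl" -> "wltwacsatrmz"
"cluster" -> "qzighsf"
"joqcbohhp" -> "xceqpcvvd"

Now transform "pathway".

The rule is to shift every letter 12 places backward in the alphabet (wrapping around).
"pathway" → "dohvkom".

dohvkom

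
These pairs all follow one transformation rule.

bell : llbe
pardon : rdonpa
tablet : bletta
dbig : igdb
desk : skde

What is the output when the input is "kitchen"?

tchenki

What's happening: move the first 2 characters to the end (rotate left by 2).
On "kitchen" that produces "tchenki".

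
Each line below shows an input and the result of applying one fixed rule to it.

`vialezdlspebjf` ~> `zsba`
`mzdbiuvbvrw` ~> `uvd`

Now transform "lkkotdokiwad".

In each case the input is transformed by: keep one character in every 3, starting at position 3 (positions 3rd, 6th, 9th, ...), then move the first character to the end.
Starting from "lkkotdokiwad": after the first operation, "kdid"; after the second, "didk".

didk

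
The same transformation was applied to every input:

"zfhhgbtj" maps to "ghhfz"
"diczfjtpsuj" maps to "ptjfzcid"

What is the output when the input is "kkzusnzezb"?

Each output is the input with this applied: reverse the string, then delete the first 3 characters.
Applying both steps to "kkzusnzezb": "bzeznsuzkk", then "znsuzkk".
(Check on "diczfjtpsuj": → "jusptjfzcid" → "ptjfzcid" ✓)

znsuzkk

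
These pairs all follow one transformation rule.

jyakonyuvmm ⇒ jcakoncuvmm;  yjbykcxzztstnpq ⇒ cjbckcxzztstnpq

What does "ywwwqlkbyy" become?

cwwwqlkbcc

The transformation: replace every "y" with "c".
For "ywwwqlkbyy" the result is "cwwwqlkbcc".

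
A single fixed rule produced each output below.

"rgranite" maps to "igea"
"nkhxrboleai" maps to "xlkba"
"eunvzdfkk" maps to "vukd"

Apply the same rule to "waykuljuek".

Rule — keep every other character starting from the second (positions 2nd, 4th, 6th, ...), then sort the characters into reverse alphabetical order.
For "waykuljuek" the result is "ulkka".

ulkka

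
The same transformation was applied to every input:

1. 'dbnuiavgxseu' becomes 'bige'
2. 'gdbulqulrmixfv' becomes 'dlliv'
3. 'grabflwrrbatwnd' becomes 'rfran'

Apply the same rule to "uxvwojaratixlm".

xorim

The rule is to keep one character in every 3, starting at position 2 (positions 2nd, 5th, 8th, ...).
"uxvwojaratixlm" → "xorim".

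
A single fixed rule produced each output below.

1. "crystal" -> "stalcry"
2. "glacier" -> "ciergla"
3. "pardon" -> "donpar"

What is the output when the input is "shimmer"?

mmershi

The pattern: move the first 3 characters to the end (rotate left by 3).
On "shimmer" that produces "mmershi".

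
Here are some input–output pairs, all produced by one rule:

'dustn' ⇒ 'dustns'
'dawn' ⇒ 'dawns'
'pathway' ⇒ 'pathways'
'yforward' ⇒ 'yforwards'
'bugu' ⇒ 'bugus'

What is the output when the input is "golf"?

The rule is to append "s".
Applying that to "golf" gives "golfs".

golfs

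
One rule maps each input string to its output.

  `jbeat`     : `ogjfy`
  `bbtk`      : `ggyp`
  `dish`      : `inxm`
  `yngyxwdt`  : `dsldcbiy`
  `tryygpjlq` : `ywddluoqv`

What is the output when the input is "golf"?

The pattern: shift every letter 5 places forward in the alphabet (wrapping around).
For "golf" the result is "ltqk".

ltqk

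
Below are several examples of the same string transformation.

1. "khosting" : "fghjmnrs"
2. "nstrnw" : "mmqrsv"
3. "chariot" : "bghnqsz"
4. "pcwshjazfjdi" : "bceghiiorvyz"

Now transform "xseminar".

dhlmqrwz

The pattern: shift every letter 1 place backward in the alphabet (wrapping around), then sort the characters into alphabetical order.
"xseminar" → "wrdlhmzq" → "dhlmqrwz".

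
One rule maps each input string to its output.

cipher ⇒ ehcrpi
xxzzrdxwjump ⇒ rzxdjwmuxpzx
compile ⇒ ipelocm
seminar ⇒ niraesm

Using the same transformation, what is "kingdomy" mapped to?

dgmokyni

The transformation: move the first 3 characters to the end (rotate left by 3), then swap each adjacent pair of characters (1↔2, 3↔4, ...).
Working it through for "kingdomy": intermediate "gdomykin", final "dgmokyni".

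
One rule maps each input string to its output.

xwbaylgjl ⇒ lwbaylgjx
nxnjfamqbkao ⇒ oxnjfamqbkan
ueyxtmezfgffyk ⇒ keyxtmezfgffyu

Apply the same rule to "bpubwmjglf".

Looking at the pairs, the operation is to swap the first and last characters.
For "bpubwmjglf" the result is "fpubwmjglb".

fpubwmjglb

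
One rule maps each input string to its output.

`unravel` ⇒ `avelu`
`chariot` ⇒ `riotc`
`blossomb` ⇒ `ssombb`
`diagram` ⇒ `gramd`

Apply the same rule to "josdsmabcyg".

Each output is the input with this applied: move the first character to the end, then delete the first 2 characters.
Applying both steps to "josdsmabcyg": "osdsmabcygj", then "dsmabcygj".

dsmabcygj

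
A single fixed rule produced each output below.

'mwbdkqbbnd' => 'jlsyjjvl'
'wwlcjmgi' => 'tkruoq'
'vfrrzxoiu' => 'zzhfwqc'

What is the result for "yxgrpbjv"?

ozxjrd

Looking at the pairs, the operation is to delete the first 2 characters, then shift every letter 8 places forward in the alphabet (wrapping around).
For "yxgrpbjv", step one produces "grpbjv"; step two turns that into "ozxjrd".
(Check on "wwlcjmgi": → "lcjmgi" → "tkruoq" ✓)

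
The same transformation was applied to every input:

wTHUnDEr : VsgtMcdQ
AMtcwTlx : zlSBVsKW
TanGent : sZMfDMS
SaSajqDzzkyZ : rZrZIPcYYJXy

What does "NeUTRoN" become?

In each case the input is transformed by: shift every letter 1 place backward in the alphabet (wrapping around), then flip the case of every letter.
Applying both steps to "NeUTRoN": "MdTSQnM", then "mDtsqNm".

mDtsqNm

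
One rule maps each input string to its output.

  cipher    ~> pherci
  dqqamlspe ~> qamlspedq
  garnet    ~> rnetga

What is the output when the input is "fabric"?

bricfa

Looking at the pairs, the operation is to move the first 2 characters to the end (rotate left by 2).
So "fabric" becomes "bricfa".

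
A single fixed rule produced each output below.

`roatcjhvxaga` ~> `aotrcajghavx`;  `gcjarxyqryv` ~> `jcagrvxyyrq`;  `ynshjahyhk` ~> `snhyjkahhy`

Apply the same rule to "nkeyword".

What's happening: move the first 2 characters to the end (rotate left by 2), then take characters alternately from the front and the back (1st, last, 2nd, 2nd-last, ...).
Applying both steps to "nkeyword": "eywordnk", then "ekynwdor".

ekynwdor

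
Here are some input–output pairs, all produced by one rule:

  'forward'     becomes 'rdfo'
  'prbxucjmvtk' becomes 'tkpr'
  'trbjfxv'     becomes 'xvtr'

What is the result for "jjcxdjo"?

jojj

In each case the input is transformed by: move the last 2 characters to the front (rotate right by 2), then keep only the first 4 characters.
"jjcxdjo" → "jojjcxd" → "jojj".
(Check on "forward": → "rdforwa" → "rdfo" ✓)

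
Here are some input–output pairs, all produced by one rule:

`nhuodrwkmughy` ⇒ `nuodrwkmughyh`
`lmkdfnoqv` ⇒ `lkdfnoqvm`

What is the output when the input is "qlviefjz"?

Each output is the input with this applied: move the first character to the end, then swap the first and last characters.
Applying both steps to "qlviefjz": "lviefjzq", then "qviefjzl".

qviefjzl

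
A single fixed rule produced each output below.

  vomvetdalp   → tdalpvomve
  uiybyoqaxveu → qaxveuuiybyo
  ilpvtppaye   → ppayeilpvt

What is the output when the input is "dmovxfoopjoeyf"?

opjoeyfdmovxfo

The rule is to swap the front and back halves of the string.
So "dmovxfoopjoeyf" becomes "opjoeyfdmovxfo".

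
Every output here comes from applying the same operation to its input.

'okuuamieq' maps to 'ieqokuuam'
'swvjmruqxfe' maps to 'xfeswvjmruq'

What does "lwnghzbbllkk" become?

The pattern: move the last 3 characters to the front (rotate right by 3).
Applying that to "lwnghzbbllkk" gives "lkklwnghzbbl".

lkklwnghzbbl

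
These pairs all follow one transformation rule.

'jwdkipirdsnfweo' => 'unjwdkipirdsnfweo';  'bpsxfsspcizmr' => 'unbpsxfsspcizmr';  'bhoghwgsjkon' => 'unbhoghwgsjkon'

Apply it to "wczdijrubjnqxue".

unwczdijrubjnqxue

In each case the input is transformed by: prepend "un".
Applying that to "wczdijrubjnqxue" gives "unwczdijrubjnqxue".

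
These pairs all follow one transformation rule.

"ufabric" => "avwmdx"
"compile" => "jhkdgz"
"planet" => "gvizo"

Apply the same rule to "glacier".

gvxdzm

Looking at the pairs, the operation is to delete the first character, then shift every letter 5 places backward in the alphabet (wrapping around).
"glacier" → "lacier" → "gvxdzm".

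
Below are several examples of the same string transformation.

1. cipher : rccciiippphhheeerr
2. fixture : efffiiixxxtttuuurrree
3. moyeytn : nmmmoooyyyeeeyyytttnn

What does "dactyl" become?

Rule — repeat every character 3 times, then move the last character to the front.
Applying both steps to "dactyl": "dddaaaccctttyyylll", then "ldddaaaccctttyyyll".

ldddaaaccctttyyyll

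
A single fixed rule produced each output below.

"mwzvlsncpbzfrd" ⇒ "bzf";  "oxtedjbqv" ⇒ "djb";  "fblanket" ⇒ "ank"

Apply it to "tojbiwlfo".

iwl

Each output is the input with this applied: move the last 2 characters to the front (rotate right by 2), then keep only the last 3 characters.
On "tojbiwlfo": the first step gives "fotojbiwl", and the second then gives "iwl".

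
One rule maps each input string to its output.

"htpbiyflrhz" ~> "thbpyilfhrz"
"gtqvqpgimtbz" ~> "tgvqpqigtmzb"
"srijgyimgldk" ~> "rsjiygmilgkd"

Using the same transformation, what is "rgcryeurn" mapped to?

grrceyrun

Rule — swap each adjacent pair of characters (1↔2, 3↔4, ...).
"rgcryeurn" → "grrceyrun".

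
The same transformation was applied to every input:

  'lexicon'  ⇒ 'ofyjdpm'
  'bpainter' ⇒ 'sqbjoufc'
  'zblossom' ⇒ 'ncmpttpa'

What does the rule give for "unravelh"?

iosbwfmv

The rule is to shift every letter 1 place forward in the alphabet (wrapping around), then swap the first and last characters.
Applying both steps to "unravelh": "vosbwfmi", then "iosbwfmv".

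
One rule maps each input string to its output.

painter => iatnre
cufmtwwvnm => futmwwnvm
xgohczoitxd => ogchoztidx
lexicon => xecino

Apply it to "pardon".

raodn

The transformation: delete the first character, then swap each adjacent pair of characters (1↔2, 3↔4, ...).
Working it through for "pardon": intermediate "ardon", final "raodn".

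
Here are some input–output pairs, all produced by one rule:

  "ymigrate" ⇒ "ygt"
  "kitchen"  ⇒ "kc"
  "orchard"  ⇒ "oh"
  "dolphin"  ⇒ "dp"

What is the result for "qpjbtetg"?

Each output is the input with this applied: move the last character to the front, then keep one character in every 3, starting at position 2 (positions 2nd, 5th, 8th, ...).
Applying both steps to "qpjbtetg": "gqpjbtet", then "qbt".

qbt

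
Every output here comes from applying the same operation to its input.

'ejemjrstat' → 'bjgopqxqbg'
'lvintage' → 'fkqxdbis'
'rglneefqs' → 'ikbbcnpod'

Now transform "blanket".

Looking at the pairs, the operation is to move the first 2 characters to the end (rotate left by 2), then shift every letter 3 places backward in the alphabet (wrapping around).
Starting from "blanket": after the first operation, "anketbl"; after the second, "xkhbqyi".

xkhbqyi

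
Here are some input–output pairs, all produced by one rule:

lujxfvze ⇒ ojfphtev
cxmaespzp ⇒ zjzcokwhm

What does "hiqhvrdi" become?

snbfrasr

The rule is to reverse the string, then shift every letter 10 places forward in the alphabet (wrapping around).
"hiqhvrdi" → "idrvhqih" → "snbfrasr".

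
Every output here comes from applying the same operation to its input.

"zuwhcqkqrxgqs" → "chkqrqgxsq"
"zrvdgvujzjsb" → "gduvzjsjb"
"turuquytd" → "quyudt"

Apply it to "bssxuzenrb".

The rule is to delete the first 3 characters, then swap each adjacent pair of characters (1↔2, 3↔4, ...).
Applying both steps to "bssxuzenrb": "xuzenrb", then "uxezrnb".

uxezrnb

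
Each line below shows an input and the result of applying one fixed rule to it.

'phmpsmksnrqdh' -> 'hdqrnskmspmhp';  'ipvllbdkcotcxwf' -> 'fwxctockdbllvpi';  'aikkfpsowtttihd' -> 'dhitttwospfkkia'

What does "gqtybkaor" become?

roakbytqg

Each output is the input with this applied: reverse the string.
So "gqtybkaor" becomes "roakbytqg".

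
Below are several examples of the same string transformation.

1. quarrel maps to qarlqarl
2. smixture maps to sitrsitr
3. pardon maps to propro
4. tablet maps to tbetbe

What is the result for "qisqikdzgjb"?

qsidgbqsidgb

The transformation: keep every other character starting from the first (positions 1st, 3rd, 5th, ...), then write the whole string twice.
Starting from "qisqikdzgjb": after the first operation, "qsidgb"; after the second, "qsidgbqsidgb".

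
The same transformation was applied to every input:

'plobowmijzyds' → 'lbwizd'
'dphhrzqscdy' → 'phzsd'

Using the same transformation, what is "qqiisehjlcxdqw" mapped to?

The transformation: keep every other character starting from the second (positions 2nd, 4th, 6th, ...).
For "qqiisehjlcxdqw" the result is "qiejcdw".

qiejcdw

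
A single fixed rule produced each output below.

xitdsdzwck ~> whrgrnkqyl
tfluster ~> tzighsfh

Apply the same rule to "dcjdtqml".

qxrheazr

Looking at the pairs, the operation is to shift every letter 12 places backward in the alphabet (wrapping around), then move the first character to the end.
Applying both steps to "dcjdtqml": "rqxrheaz", then "qxrheazr".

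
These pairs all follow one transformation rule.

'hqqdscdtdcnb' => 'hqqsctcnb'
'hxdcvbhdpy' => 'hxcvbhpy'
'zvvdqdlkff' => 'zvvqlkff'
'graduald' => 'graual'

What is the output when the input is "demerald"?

emeral

The pattern: remove every "d".
So "demerald" becomes "emeral".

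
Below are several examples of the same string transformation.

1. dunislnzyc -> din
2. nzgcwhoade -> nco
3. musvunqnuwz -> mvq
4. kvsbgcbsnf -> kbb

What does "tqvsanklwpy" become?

tsk

The rule is to delete the last 3 characters, then keep one character in every 3, starting at position 1 (positions 1st, 4th, 7th, ...).
For "tqvsanklwpy" the result is "tsk".
(Check on "kvsbgcbsnf": → "kvsbgcb" → "kbb" ✓)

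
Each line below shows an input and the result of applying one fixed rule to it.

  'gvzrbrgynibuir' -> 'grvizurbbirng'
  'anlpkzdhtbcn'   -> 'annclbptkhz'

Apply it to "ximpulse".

The pattern: take characters alternately from the front and the back (1st, last, 2nd, 2nd-last, ...), then delete the last character.
For "ximpulse", step one produces "xeismlpu"; step two turns that into "xeismlp".
(Check on "gvzrbrgynibuir": → "grvizurbbirngy" → "grvizurbbirng" ✓)

xeismlp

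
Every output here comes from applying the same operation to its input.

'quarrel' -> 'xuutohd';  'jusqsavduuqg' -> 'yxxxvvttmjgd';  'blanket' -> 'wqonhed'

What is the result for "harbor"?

uurked

Each output is the input with this applied: shift every letter 3 places forward in the alphabet (wrapping around), then sort the characters into reverse alphabetical order.
For "harbor", step one produces "kdueru"; step two turns that into "uurked".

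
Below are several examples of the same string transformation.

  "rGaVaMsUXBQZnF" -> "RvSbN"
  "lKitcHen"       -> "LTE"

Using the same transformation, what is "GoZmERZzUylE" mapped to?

gMzY

Rule — flip the case of every letter, then keep one character in every 3, starting at position 1 (positions 1st, 4th, 7th, ...).
Starting from "GoZmERZzUylE": after the first operation, "gOzMerzZuYLe"; after the second, "gMzY".
(Check on "rGaVaMsUXBQZnF": → "RgAvAmSuxbqzNf" → "RvSbN" ✓)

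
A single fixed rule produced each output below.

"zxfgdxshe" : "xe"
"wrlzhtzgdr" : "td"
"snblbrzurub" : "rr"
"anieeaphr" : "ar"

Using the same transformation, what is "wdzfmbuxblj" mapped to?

bb

Looking at the pairs, the operation is to keep one character in every 3, starting at position 3 (positions 3rd, 6th, 9th, ...), then delete the first character.
Working it through for "wdzfmbuxblj": intermediate "zbb", final "bb".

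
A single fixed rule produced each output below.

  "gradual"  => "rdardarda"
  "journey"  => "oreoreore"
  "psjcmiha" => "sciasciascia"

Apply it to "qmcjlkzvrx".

mjkvxmjkvxmjkvx

What's happening: keep every other character starting from the second (positions 2nd, 4th, 6th, ...), then write the whole string 3 times in a row.
"qmcjlkzvrx" → "mjkvxmjkvxmjkvx".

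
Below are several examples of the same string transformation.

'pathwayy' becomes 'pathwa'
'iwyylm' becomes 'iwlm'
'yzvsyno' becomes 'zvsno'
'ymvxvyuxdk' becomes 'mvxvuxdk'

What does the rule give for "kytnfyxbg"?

In each case the input is transformed by: remove every "y".
Doing the same to "kytnfyxbg": "ktnfxbg".

ktnfxbg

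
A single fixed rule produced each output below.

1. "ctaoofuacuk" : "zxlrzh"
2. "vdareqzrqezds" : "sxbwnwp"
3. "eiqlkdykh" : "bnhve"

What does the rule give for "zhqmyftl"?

wnvq

Rule — shift every letter 3 places backward in the alphabet (wrapping around), then keep every other character starting from the first (positions 1st, 3rd, 5th, ...).
For "zhqmyftl", step one produces "wenjvcqi"; step two turns that into "wnvq".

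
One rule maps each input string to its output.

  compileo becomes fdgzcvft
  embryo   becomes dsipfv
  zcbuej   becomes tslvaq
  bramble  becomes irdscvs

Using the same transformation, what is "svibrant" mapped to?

Each output is the input with this applied: move the first character to the end, then shift every letter 9 places backward in the alphabet (wrapping around).
Starting from "svibrant": after the first operation, "vibrants"; after the second, "mzsirekj".

mzsirekj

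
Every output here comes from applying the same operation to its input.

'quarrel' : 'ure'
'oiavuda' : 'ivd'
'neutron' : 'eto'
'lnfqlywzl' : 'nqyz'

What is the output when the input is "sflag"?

The transformation: keep every other character starting from the second (positions 2nd, 4th, 6th, ...).
For "sflag" the result is "fa".

fa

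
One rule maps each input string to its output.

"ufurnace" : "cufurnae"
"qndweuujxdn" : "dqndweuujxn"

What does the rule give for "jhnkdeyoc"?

ojhnkdeyc

The rule is to move the last character to the front, then swap the first and last characters.
Applying both steps to "jhnkdeyoc": "cjhnkdeyo", then "ojhnkdeyc".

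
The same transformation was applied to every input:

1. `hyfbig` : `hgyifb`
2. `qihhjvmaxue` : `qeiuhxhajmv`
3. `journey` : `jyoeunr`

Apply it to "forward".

In each case the input is transformed by: take characters alternately from the front and the back (1st, last, 2nd, 2nd-last, ...).
"forward" → "fdorraw".

fdorraw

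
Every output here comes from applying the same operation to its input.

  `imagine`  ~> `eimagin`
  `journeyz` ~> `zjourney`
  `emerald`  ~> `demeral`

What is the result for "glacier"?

rglacie

Rule — move the last character to the front.
So "glacier" becomes "rglacie".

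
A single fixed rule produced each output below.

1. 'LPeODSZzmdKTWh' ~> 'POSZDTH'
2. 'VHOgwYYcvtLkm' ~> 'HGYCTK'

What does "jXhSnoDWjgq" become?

The transformation: keep every other character starting from the second (positions 2nd, 4th, 6th, ...), then convert every letter to uppercase.
"jXhSnoDWjgq" → "XSOWG".

XSOWG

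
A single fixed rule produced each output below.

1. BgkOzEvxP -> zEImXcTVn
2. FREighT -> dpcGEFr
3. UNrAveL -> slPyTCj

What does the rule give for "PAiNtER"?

nyGlRcp

What's happening: shift every letter 2 places backward in the alphabet (wrapping around), then flip the case of every letter.
Applying both steps to "PAiNtER": "NYgLrCP", then "nyGlRcp".
(Check on "FREighT": → "DPCgefR" → "dpcGEFr" ✓)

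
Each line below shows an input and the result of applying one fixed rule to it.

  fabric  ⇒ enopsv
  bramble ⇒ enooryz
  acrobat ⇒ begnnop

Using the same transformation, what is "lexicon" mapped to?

abkprvy

The rule is to shift every letter 13 places forward in the alphabet (wrapping around) — i.e. ROT13, then sort the characters into alphabetical order.
Working it through for "lexicon": intermediate "yrkvpba", final "abkprvy".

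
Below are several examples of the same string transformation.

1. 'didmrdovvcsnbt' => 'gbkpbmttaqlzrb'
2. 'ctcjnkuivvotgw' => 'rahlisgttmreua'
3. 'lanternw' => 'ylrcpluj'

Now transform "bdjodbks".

bhmbziqz

The transformation: move the first character to the end, then shift every letter 2 places backward in the alphabet (wrapping around).
Working it through for "bdjodbks": intermediate "djodbksb", final "bhmbziqz".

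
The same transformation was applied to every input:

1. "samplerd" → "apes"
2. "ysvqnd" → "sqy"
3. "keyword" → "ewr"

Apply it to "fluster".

Each output is the input with this applied: swap the first and last characters, then keep every other character starting from the second (positions 2nd, 4th, 6th, ...).
Working it through for "fluster": intermediate "rlustef", final "lse".

lse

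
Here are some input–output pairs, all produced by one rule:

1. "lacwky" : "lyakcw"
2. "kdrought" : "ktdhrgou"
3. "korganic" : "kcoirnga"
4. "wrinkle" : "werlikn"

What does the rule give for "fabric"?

fcaibr

Looking at the pairs, the operation is to take characters alternately from the front and the back (1st, last, 2nd, 2nd-last, ...).
"fabric" → "fcaibr".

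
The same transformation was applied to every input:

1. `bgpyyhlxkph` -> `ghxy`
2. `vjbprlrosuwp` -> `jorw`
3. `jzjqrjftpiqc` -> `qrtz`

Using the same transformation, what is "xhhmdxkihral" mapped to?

Looking at the pairs, the operation is to keep one character in every 3, starting at position 2 (positions 2nd, 5th, 8th, ...), then sort the characters into alphabetical order.
"xhhmdxkihral" → "hdia" → "adhi".
(Check on "vjbprlrosuwp": → "jrow" → "jorw" ✓)

adhi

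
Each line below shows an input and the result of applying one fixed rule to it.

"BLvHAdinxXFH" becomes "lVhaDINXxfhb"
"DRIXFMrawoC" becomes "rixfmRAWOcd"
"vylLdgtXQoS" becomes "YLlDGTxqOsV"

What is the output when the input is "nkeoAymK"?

KEOaYMkN

In each case the input is transformed by: move the first character to the end, then flip the case of every letter.
For "nkeoAymK", step one produces "keoAymKn"; step two turns that into "KEOaYMkN".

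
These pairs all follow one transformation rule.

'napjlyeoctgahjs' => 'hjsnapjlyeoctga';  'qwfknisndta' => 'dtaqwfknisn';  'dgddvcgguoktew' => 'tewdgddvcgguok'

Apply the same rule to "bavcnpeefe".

efebavcnpe

Rule — move the last 3 characters to the front (rotate right by 3).
Applying that to "bavcnpeefe" gives "efebavcnpe".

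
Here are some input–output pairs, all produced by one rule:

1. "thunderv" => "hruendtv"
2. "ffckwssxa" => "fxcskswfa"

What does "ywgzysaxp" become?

Looking at the pairs, the operation is to take characters alternately from the front and the back (1st, last, 2nd, 2nd-last, ...), then move the first 2 characters to the end (rotate left by 2).
Starting from "ywgzysaxp": after the first operation, "ypwxgazsy"; after the second, "wxgazsyyp".
(Check on "thunderv": → "tvhruend" → "hruendtv" ✓)

wxgazsyyp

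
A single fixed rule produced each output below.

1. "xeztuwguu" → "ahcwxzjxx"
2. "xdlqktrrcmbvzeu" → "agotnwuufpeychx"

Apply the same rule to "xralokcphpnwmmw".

Looking at the pairs, the operation is to shift every letter 3 places forward in the alphabet (wrapping around).
Doing the same to "xralokcphpnwmmw": "audornfsksqzppz".

audornfsksqzppz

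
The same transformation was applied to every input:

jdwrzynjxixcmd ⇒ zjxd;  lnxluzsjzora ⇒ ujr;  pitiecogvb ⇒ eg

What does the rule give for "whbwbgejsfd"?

The transformation: delete the first 2 characters, then keep one character in every 3, starting at position 3 (positions 3rd, 6th, 9th, ...).
Applying both steps to "whbwbgejsfd": "bwbgejsfd", then "bjd".

bjd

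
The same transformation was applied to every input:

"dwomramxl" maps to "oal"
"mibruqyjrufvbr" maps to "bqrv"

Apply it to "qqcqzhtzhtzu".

chhu

The rule is to keep one character in every 3, starting at position 3 (positions 3rd, 6th, 9th, ...).
So "qqcqzhtzhtzu" becomes "chhu".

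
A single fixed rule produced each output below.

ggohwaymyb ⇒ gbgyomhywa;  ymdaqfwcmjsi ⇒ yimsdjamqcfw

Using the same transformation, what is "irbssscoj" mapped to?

The transformation: take characters alternately from the front and the back (1st, last, 2nd, 2nd-last, ...).
"irbssscoj" → "ijrobcsss".

ijrobcsss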